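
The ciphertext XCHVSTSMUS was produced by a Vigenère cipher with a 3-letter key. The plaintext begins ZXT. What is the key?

YFO

Subtract each crib letter from the matching ciphertext letter (mod 26):
X(23)−Z(25)=-2≡24 → Y
C(2)−X(23)=-21≡5 → F
H(7)−T(19)=-12≡14 → O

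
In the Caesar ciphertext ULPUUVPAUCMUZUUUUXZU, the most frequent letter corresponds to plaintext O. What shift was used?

The most frequent ciphertext letter is U (appears 10 times).
U is position 20; O is position 14.
Shift = 6.

6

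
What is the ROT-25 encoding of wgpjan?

vfoizm

w(22): 22+25=47≡21 → v
g(6): 6+25=31≡5 → f
p(15): 15+25=40≡14 → o
j(9): 9+25=34≡8 → i
a(0): 0+25=25 → z
n(13): 13+25=38≡12 → m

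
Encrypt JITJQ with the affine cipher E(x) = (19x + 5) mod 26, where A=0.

UBCUX

J(9): 19·9+5=176≡20 → U
I(8): 19·8+5=157≡1 → B
T(19): 19·19+5=366≡2 → C
J(9): 19·9+5=176≡20 → U
Q(16): 19·16+5=309≡23 → X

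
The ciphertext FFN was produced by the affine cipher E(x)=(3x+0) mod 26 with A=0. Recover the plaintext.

The inverse of 3 mod 26 is 9, since 3·9=27≡1. Apply D(y)=9·(y−0) mod 26:
F(5): 9·(5−0)=45≡19 → T
F(5): 9·(5−0)=45≡19 → T
N(13): 9·(13−0)=117≡13 → N

TTN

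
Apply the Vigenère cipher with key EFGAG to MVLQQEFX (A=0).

Repeat the key across the message: EFGAGEFG
M(12)+E(4): 16 → Q
V(21)+F(5): 26≡0 → A
L(11)+G(6): 17 → R
Q(16)+A(0): 16 → Q
Q(16)+G(6): 22 → W
E(4)+E(4): 8 → I
F(5)+F(5): 10 → K
X(23)+G(6): 29≡3 → D

QARQWIKD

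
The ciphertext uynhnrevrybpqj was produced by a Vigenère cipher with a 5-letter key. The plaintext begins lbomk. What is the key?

Subtract each crib letter from the matching ciphertext letter (mod 26):
u(20)−l(11)=9 → j
y(24)−b(1)=23 → x
n(13)−o(14)=-1≡25 → z
h(7)−m(12)=-5≡21 → v
n(13)−k(10)=3 → d

jxzvd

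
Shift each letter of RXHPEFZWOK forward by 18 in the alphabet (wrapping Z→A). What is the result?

JPZHWXROGC

R(17): 17+18=35≡9 → J
X(23): 23+18=41≡15 → P
H(7): 7+18=25 → Z
P(15): 15+18=33≡7 → H
E(4): 4+18=22 → W
F(5): 5+18=23 → X
Z(25): 25+18=43≡17 → R
W(22): 22+18=40≡14 → O
O(14): 14+18=32≡6 → G
K(10): 10+18=28≡2 → C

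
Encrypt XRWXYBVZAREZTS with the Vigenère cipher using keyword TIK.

Repeat the key across the message: TIKTIKTIKTIKTI
X(23)+T(19): 42≡16 → Q
R(17)+I(8): 25 → Z
W(22)+K(10): 32≡6 → G
X(23)+T(19): 42≡16 → Q
Y(24)+I(8): 32≡6 → G
B(1)+K(10): 11 → L
V(21)+T(19): 40≡14 → O
Z(25)+I(8): 33≡7 → H
A(0)+K(10): 10 → K
R(17)+T(19): 36≡10 → K
E(4)+I(8): 12 → M
Z(25)+K(10): 35≡9 → J
T(19)+T(19): 38≡12 → M
S(18)+I(8): 26≡0 → A

QZGQGLOHKKMJMA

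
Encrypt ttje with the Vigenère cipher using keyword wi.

pbfm

Repeat the key across the message: wiwi
t(19)+w(22): 41≡15 → p
t(19)+i(8): 27≡1 → b
j(9)+w(22): 31≡5 → f
e(4)+i(8): 12 → m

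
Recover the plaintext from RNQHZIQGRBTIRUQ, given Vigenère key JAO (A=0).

INCYZUHGDSTUIUC

Repeat the key across the ciphertext: JAOJAOJAOJAOJAO
R(17)−J(9): 8 → I
N(13)−A(0): 13 → N
Q(16)−O(14): 2 → C
H(7)−J(9): -2≡24 → Y
Z(25)−A(0): 25 → Z
I(8)−O(14): -6≡20 → U
Q(16)−J(9): 7 → H
G(6)−A(0): 6 → G
R(17)−O(14): 3 → D
B(1)−J(9): -8≡18 → S
T(19)−A(0): 19 → T
I(8)−O(14): -6≡20 → U
R(17)−J(9): 8 → I
U(20)−A(0): 20 → U
Q(16)−O(14): 2 → C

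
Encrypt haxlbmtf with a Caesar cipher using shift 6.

h(7): 7+6=13 → n
a(0): 0+6=6 → g
x(23): 23+6=29≡3 → d
l(11): 11+6=17 → r
b(1): 1+6=7 → h
m(12): 12+6=18 → s
t(19): 19+6=25 → z
f(5): 5+6=11 → l

ngdrhszl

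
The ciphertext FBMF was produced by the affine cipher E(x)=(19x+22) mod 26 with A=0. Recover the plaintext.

VDUV

The inverse of 19 mod 26 is 11, since 19·11=209≡1. Apply D(y)=11·(y−22) mod 26:
F(5): 11·(5−22)=-187≡21 → V
B(1): 11·(1−22)=-231≡3 → D
M(12): 11·(12−22)=-110≡20 → U
F(5): 11·(5−22)=-187≡21 → V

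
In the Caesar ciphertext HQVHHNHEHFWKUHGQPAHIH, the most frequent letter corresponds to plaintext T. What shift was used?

14

The most frequent ciphertext letter is H (appears 8 times).
H is position 7; T is position 19.
Shift = -12≡14.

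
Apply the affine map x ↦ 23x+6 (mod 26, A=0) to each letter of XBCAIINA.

X(23): 23·23+6=535≡15 → P
B(1): 23·1+6=29≡3 → D
C(2): 23·2+6=52≡0 → A
A(0): 23·0+6=6 → G
I(8): 23·8+6=190≡8 → I
I(8): 23·8+6=190≡8 → I
N(13): 23·13+6=305≡19 → T
A(0): 23·0+6=6 → G

PDAGIITG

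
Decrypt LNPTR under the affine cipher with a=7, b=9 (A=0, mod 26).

The inverse of 7 mod 26 is 15, since 7·15=105≡1. Apply D(y)=15·(y−9) mod 26:
L(11): 15·(11−9)=30≡4 → E
N(13): 15·(13−9)=60≡8 → I
P(15): 15·(15−9)=90≡12 → M
T(19): 15·(19−9)=150≡20 → U
R(17): 15·(17−9)=120≡16 → Q

EIMUQ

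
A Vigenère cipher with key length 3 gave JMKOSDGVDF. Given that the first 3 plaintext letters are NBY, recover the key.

Subtract each crib letter from the matching ciphertext letter (mod 26):
J(9)−N(13)=-4≡22 → W
M(12)−B(1)=11 → L
K(10)−Y(24)=-14≡12 → M

WLM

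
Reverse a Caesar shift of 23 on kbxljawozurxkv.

k(10): 10−23=-13≡13 → n
b(1): 1−23=-22≡4 → e
x(23): 23−23=0 → a
l(11): 11−23=-12≡14 → o
j(9): 9−23=-14≡12 → m
a(0): 0−23=-23≡3 → d
w(22): 22−23=-1≡25 → z
o(14): 14−23=-9≡17 → r
z(25): 25−23=2 → c
u(20): 20−23=-3≡23 → x
r(17): 17−23=-6≡20 → u
x(23): 23−23=0 → a
k(10): 10−23=-13≡13 → n
v(21): 21−23=-2≡24 → y

neaomdzrcxuany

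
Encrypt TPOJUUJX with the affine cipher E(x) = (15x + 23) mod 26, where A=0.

WOZCLLCE

T(19): 15·19+23=308≡22 → W
P(15): 15·15+23=248≡14 → O
O(14): 15·14+23=233≡25 → Z
J(9): 15·9+23=158≡2 → C
U(20): 15·20+23=323≡11 → L
U(20): 15·20+23=323≡11 → L
J(9): 15·9+23=158≡2 → C
X(23): 15·23+23=368≡4 → E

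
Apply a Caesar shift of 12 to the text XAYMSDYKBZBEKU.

JMKYEPKWNLNQWG

X(23): 23+12=35≡9 → J
A(0): 0+12=12 → M
Y(24): 24+12=36≡10 → K
M(12): 12+12=24 → Y
S(18): 18+12=30≡4 → E
D(3): 3+12=15 → P
Y(24): 24+12=36≡10 → K
K(10): 10+12=22 → W
B(1): 1+12=13 → N
Z(25): 25+12=37≡11 → L
B(1): 1+12=13 → N
E(4): 4+12=16 → Q
K(10): 10+12=22 → W
U(20): 20+12=32≡6 → G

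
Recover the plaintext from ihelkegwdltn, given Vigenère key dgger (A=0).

Repeat the key across the ciphertext: dggerdggerdg
i(8)−d(3): 5 → f
h(7)−g(6): 1 → b
e(4)−g(6): -2≡24 → y
l(11)−e(4): 7 → h
k(10)−r(17): -7≡19 → t
e(4)−d(3): 1 → b
g(6)−g(6): 0 → a
w(22)−g(6): 16 → q
d(3)−e(4): -1≡25 → z
l(11)−r(17): -6≡20 → u
t(19)−d(3): 16 → q
n(13)−g(6): 7 → h

fbyhtbaqzuqh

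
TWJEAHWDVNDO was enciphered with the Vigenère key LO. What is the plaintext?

IIYQPTLPKZSA

Repeat the key across the ciphertext: LOLOLOLOLOLO
T(19)−L(11): 8 → I
W(22)−O(14): 8 → I
J(9)−L(11): -2≡24 → Y
E(4)−O(14): -10≡16 → Q
A(0)−L(11): -11≡15 → P
H(7)−O(14): -7≡19 → T
W(22)−L(11): 11 → L
D(3)−O(14): -11≡15 → P
V(21)−L(11): 10 → K
N(13)−O(14): -1≡25 → Z
D(3)−L(11): -8≡18 → S
O(14)−O(14): 0 → A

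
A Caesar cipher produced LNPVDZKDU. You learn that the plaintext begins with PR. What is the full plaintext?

From the crib: L(11)−P(15)=-4≡22, so the shift is 22.
Subtract 22 from each ciphertext letter:
L(11): 11−22=-11≡15 → P
N(13): 13−22=-9≡17 → R
P(15): 15−22=-7≡19 → T
V(21): 21−22=-1≡25 → Z
D(3): 3−22=-19≡7 → H
Z(25): 25−22=3 → D
K(10): 10−22=-12≡14 → O
D(3): 3−22=-19≡7 → H
U(20): 20−22=-2≡24 → Y

PRTZHDOHY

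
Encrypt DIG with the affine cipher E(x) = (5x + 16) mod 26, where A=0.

FEU

D(3): 5·3+16=31≡5 → F
I(8): 5·8+16=56≡4 → E
G(6): 5·6+16=46≡20 → U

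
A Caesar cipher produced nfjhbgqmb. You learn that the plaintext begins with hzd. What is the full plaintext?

From the crib: n(13)−h(7)=6, so the shift is 6.
Subtract 6 from each ciphertext letter:
n(13): 13−6=7 → h
f(5): 5−6=-1≡25 → z
j(9): 9−6=3 → d
h(7): 7−6=1 → b
b(1): 1−6=-5≡21 → v
g(6): 6−6=0 → a
q(16): 16−6=10 → k
m(12): 12−6=6 → g
b(1): 1−6=-5≡21 → v

hzdbvakgv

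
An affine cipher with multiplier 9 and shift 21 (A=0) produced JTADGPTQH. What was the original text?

QUPYHIULK

The inverse of 9 mod 26 is 3, since 9·3=27≡1. Apply D(y)=3·(y−21) mod 26:
J(9): 3·(9−21)=-36≡16 → Q
T(19): 3·(19−21)=-6≡20 → U
A(0): 3·(0−21)=-63≡15 → P
D(3): 3·(3−21)=-54≡24 → Y
G(6): 3·(6−21)=-45≡7 → H
P(15): 3·(15−21)=-18≡8 → I
T(19): 3·(19−21)=-6≡20 → U
Q(16): 3·(16−21)=-15≡11 → L
H(7): 3·(7−21)=-42≡10 → K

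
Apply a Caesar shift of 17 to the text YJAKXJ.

PARBOA

Y(24): 24+17=41≡15 → P
J(9): 9+17=26≡0 → A
A(0): 0+17=17 → R
K(10): 10+17=27≡1 → B
X(23): 23+17=40≡14 → O
J(9): 9+17=26≡0 → A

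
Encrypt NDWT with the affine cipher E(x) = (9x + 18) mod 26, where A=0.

FTIH

N(13): 9·13+18=135≡5 → F
D(3): 9·3+18=45≡19 → T
W(22): 9·22+18=216≡8 → I
T(19): 9·19+18=189≡7 → H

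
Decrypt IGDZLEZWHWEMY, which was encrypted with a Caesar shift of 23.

LJGCOHCZKZHPB

I(8): 8−23=-15≡11 → L
G(6): 6−23=-17≡9 → J
D(3): 3−23=-20≡6 → G
Z(25): 25−23=2 → C
L(11): 11−23=-12≡14 → O
E(4): 4−23=-19≡7 → H
Z(25): 25−23=2 → C
W(22): 22−23=-1≡25 → Z
H(7): 7−23=-16≡10 → K
W(22): 22−23=-1≡25 → Z
E(4): 4−23=-19≡7 → H
M(12): 12−23=-11≡15 → P
Y(24): 24−23=1 → B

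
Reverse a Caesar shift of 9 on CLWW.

C(2): 2−9=-7≡19 → T
L(11): 11−9=2 → C
W(22): 22−9=13 → N
W(22): 22−9=13 → N

TCNN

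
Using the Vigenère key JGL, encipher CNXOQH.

Repeat the key across the message: JGLJGL
C(2)+J(9): 11 → L
N(13)+G(6): 19 → T
X(23)+L(11): 34≡8 → I
O(14)+J(9): 23 → X
Q(16)+G(6): 22 → W
H(7)+L(11): 18 → S

LTIXWS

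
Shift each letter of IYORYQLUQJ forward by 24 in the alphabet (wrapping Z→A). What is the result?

GWMPWOJSOH

I(8): 8+24=32≡6 → G
Y(24): 24+24=48≡22 → W
O(14): 14+24=38≡12 → M
R(17): 17+24=41≡15 → P
Y(24): 24+24=48≡22 → W
Q(16): 16+24=40≡14 → O
L(11): 11+24=35≡9 → J
U(20): 20+24=44≡18 → S
Q(16): 16+24=40≡14 → O
J(9): 9+24=33≡7 → H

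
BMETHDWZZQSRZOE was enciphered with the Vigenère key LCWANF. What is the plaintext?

Repeat the key across the ciphertext: LCWANFLCWANFLCW
B(1)−L(11): -10≡16 → Q
M(12)−C(2): 10 → K
E(4)−W(22): -18≡8 → I
T(19)−A(0): 19 → T
H(7)−N(13): -6≡20 → U
D(3)−F(5): -2≡24 → Y
W(22)−L(11): 11 → L
Z(25)−C(2): 23 → X
Z(25)−W(22): 3 → D
Q(16)−A(0): 16 → Q
S(18)−N(13): 5 → F
R(17)−F(5): 12 → M
Z(25)−L(11): 14 → O
O(14)−C(2): 12 → M
E(4)−W(22): -18≡8 → I

QKITUYLXDQFMOMI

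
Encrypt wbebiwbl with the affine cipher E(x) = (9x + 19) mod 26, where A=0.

jcdcnjco

w(22): 9·22+19=217≡9 → j
b(1): 9·1+19=28≡2 → c
e(4): 9·4+19=55≡3 → d
b(1): 9·1+19=28≡2 → c
i(8): 9·8+19=91≡13 → n
w(22): 9·22+19=217≡9 → j
b(1): 9·1+19=28≡2 → c
l(11): 9·11+19=118≡14 → o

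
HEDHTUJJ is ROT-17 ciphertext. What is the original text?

H(7): 7−17=-10≡16 → Q
E(4): 4−17=-13≡13 → N
D(3): 3−17=-14≡12 → M
H(7): 7−17=-10≡16 → Q
T(19): 19−17=2 → C
U(20): 20−17=3 → D
J(9): 9−17=-8≡18 → S
J(9): 9−17=-8≡18 → S

QNMQCDSS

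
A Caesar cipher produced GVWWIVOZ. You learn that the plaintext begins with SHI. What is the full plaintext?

From the crib: G(6)−S(18)=-12≡14, so the shift is 14.
Subtract 14 from each ciphertext letter:
G(6): 6−14=-8≡18 → S
V(21): 21−14=7 → H
W(22): 22−14=8 → I
W(22): 22−14=8 → I
I(8): 8−14=-6≡20 → U
V(21): 21−14=7 → H
O(14): 14−14=0 → A
Z(25): 25−14=11 → L

SHIIUHAL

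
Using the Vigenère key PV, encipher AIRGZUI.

Repeat the key across the message: PVPVPVP
A(0)+P(15): 15 → P
I(8)+V(21): 29≡3 → D
R(17)+P(15): 32≡6 → G
G(6)+V(21): 27≡1 → B
Z(25)+P(15): 40≡14 → O
U(20)+V(21): 41≡15 → P
I(8)+P(15): 23 → X

PDGBOPX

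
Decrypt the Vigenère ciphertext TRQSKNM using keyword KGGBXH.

Repeat the key across the ciphertext: KGGBXHK
T(19)−K(10): 9 → J
R(17)−G(6): 11 → L
Q(16)−G(6): 10 → K
S(18)−B(1): 17 → R
K(10)−X(23): -13≡13 → N
N(13)−H(7): 6 → G
M(12)−K(10): 2 → C

JLKRNGC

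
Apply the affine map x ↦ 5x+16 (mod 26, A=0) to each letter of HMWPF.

ZYWNP

H(7): 5·7+16=51≡25 → Z
M(12): 5·12+16=76≡24 → Y
W(22): 5·22+16=126≡22 → W
P(15): 5·15+16=91≡13 → N
F(5): 5·5+16=41≡15 → P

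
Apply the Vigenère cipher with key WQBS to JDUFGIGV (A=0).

Repeat the key across the message: WQBSWQBS
J(9)+W(22): 31≡5 → F
D(3)+Q(16): 19 → T
U(20)+B(1): 21 → V
F(5)+S(18): 23 → X
G(6)+W(22): 28≡2 → C
I(8)+Q(16): 24 → Y
G(6)+B(1): 7 → H
V(21)+S(18): 39≡13 → N

FTVXCYHN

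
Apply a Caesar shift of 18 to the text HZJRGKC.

H(7): 7+18=25 → Z
Z(25): 25+18=43≡17 → R
J(9): 9+18=27≡1 → B
R(17): 17+18=35≡9 → J
G(6): 6+18=24 → Y
K(10): 10+18=28≡2 → C
C(2): 2+18=20 → U

ZRBJYCU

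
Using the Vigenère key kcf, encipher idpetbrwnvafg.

Repeat the key across the message: kcfkcfkcfkcfk
i(8)+k(10): 18 → s
d(3)+c(2): 5 → f
p(15)+f(5): 20 → u
e(4)+k(10): 14 → o
t(19)+c(2): 21 → v
b(1)+f(5): 6 → g
r(17)+k(10): 27≡1 → b
w(22)+c(2): 24 → y
n(13)+f(5): 18 → s
v(21)+k(10): 31≡5 → f
a(0)+c(2): 2 → c
f(5)+f(5): 10 → k
g(6)+k(10): 16 → q

sfuovgbysfckq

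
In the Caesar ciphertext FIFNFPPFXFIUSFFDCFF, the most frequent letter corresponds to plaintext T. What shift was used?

The most frequent ciphertext letter is F (appears 9 times).
F is position 5; T is position 19.
Shift = -14≡12.

12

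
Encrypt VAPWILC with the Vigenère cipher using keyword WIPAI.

Repeat the key across the message: WIPAIWI
V(21)+W(22): 43≡17 → R
A(0)+I(8): 8 → I
P(15)+P(15): 30≡4 → E
W(22)+A(0): 22 → W
I(8)+I(8): 16 → Q
L(11)+W(22): 33≡7 → H
C(2)+I(8): 10 → K

RIEWQHK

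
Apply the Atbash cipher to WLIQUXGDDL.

DORJFCTWWO

W(22) → D(3)
L(11) → O(14)
I(8) → R(17)
Q(16) → J(9)
U(20) → F(5)
X(23) → C(2)
G(6) → T(19)
D(3) → W(22)
D(3) → W(22)
L(11) → O(14)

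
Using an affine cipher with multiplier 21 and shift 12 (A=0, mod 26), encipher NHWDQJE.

N(13): 21·13+12=285≡25 → Z
H(7): 21·7+12=159≡3 → D
W(22): 21·22+12=474≡6 → G
D(3): 21·3+12=75≡23 → X
Q(16): 21·16+12=348≡10 → K
J(9): 21·9+12=201≡19 → T
E(4): 21·4+12=96≡18 → S

ZDGXKTS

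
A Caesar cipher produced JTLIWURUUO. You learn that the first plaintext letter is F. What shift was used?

4

From the crib: J(9)−F(5)=4, so the shift is 4.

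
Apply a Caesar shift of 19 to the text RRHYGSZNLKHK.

R(17): 17+19=36≡10 → K
R(17): 17+19=36≡10 → K
H(7): 7+19=26≡0 → A
Y(24): 24+19=43≡17 → R
G(6): 6+19=25 → Z
S(18): 18+19=37≡11 → L
Z(25): 25+19=44≡18 → S
N(13): 13+19=32≡6 → G
L(11): 11+19=30≡4 → E
K(10): 10+19=29≡3 → D
H(7): 7+19=26≡0 → A
K(10): 10+19=29≡3 → D

KKARZLSGEDAD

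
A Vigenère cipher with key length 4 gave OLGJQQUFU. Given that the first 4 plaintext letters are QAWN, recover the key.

YLKW

Subtract each crib letter from the matching ciphertext letter (mod 26):
O(14)−Q(16)=-2≡24 → Y
L(11)−A(0)=11 → L
G(6)−W(22)=-16≡10 → K
J(9)−N(13)=-4≡22 → W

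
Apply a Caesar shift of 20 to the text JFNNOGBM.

J(9): 9+20=29≡3 → D
F(5): 5+20=25 → Z
N(13): 13+20=33≡7 → H
N(13): 13+20=33≡7 → H
O(14): 14+20=34≡8 → I
G(6): 6+20=26≡0 → A
B(1): 1+20=21 → V
M(12): 12+20=32≡6 → G

DZHHIAVG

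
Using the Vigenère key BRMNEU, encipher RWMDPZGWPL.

SNYQTTHNBY

Repeat the key across the message: BRMNEUBRMN
R(17)+B(1): 18 → S
W(22)+R(17): 39≡13 → N
M(12)+M(12): 24 → Y
D(3)+N(13): 16 → Q
P(15)+E(4): 19 → T
Z(25)+U(20): 45≡19 → T
G(6)+B(1): 7 → H
W(22)+R(17): 39≡13 → N
P(15)+M(12): 27≡1 → B
L(11)+N(13): 24 → Y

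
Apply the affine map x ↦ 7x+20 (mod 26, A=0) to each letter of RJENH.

JFWHR

R(17): 7·17+20=139≡9 → J
J(9): 7·9+20=83≡5 → F
E(4): 7·4+20=48≡22 → W
N(13): 7·13+20=111≡7 → H
H(7): 7·7+20=69≡17 → R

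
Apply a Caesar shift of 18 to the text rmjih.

r(17): 17+18=35≡9 → j
m(12): 12+18=30≡4 → e
j(9): 9+18=27≡1 → b
i(8): 8+18=26≡0 → a
h(7): 7+18=25 → z

jebaz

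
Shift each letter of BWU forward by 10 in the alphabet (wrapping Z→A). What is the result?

LGE

B(1): 1+10=11 → L
W(22): 22+10=32≡6 → G
U(20): 20+10=30≡4 → E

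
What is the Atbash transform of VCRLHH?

EXIOSS

V(21) → E(4)
C(2) → X(23)
R(17) → I(8)
L(11) → O(14)
H(7) → S(18)
H(7) → S(18)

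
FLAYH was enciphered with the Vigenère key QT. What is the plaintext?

Repeat the key across the ciphertext: QTQTQ
F(5)−Q(16): -11≡15 → P
L(11)−T(19): -8≡18 → S
A(0)−Q(16): -16≡10 → K
Y(24)−T(19): 5 → F
H(7)−Q(16): -9≡17 → R

PSKFR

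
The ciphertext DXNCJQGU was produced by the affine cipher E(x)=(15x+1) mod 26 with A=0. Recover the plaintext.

The inverse of 15 mod 26 is 7, since 15·7=105≡1. Apply D(y)=7·(y−1) mod 26:
D(3): 7·(3−1)=14 → O
X(23): 7·(23−1)=154≡24 → Y
N(13): 7·(13−1)=84≡6 → G
C(2): 7·(2−1)=7 → H
J(9): 7·(9−1)=56≡4 → E
Q(16): 7·(16−1)=105≡1 → B
G(6): 7·(6−1)=35≡9 → J
U(20): 7·(20−1)=133≡3 → D

OYGHEBJD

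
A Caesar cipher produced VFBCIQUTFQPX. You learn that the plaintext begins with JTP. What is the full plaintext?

From the crib: V(21)−J(9)=12, so the shift is 12.
Subtract 12 from each ciphertext letter:
V(21): 21−12=9 → J
F(5): 5−12=-7≡19 → T
B(1): 1−12=-11≡15 → P
C(2): 2−12=-10≡16 → Q
I(8): 8−12=-4≡22 → W
Q(16): 16−12=4 → E
U(20): 20−12=8 → I
T(19): 19−12=7 → H
F(5): 5−12=-7≡19 → T
Q(16): 16−12=4 → E
P(15): 15−12=3 → D
X(23): 23−12=11 → L

JTPQWEIHTEDL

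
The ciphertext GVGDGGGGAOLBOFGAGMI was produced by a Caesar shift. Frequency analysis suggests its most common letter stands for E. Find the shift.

2

The most frequent ciphertext letter is G (appears 8 times).
G is position 6; E is position 4.
Shift = 2.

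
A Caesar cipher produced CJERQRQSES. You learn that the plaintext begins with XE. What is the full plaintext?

From the crib: C(2)−X(23)=-21≡5, so the shift is 5.
Subtract 5 from each ciphertext letter:
C(2): 2−5=-3≡23 → X
J(9): 9−5=4 → E
E(4): 4−5=-1≡25 → Z
R(17): 17−5=12 → M
Q(16): 16−5=11 → L
R(17): 17−5=12 → M
Q(16): 16−5=11 → L
S(18): 18−5=13 → N
E(4): 4−5=-1≡25 → Z
S(18): 18−5=13 → N

XEZMLMLNZN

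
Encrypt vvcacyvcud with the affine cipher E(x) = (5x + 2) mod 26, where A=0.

v(21): 5·21+2=107≡3 → d
v(21): 5·21+2=107≡3 → d
c(2): 5·2+2=12 → m
a(0): 5·0+2=2 → c
c(2): 5·2+2=12 → m
y(24): 5·24+2=122≡18 → s
v(21): 5·21+2=107≡3 → d
c(2): 5·2+2=12 → m
u(20): 5·20+2=102≡24 → y
d(3): 5·3+2=17 → r

ddmcmsdmyr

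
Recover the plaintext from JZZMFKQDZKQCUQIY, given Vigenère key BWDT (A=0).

Repeat the key across the ciphertext: BWDTBWDTBWDTBWDT
J(9)−B(1): 8 → I
Z(25)−W(22): 3 → D
Z(25)−D(3): 22 → W
M(12)−T(19): -7≡19 → T
F(5)−B(1): 4 → E
K(10)−W(22): -12≡14 → O
Q(16)−D(3): 13 → N
D(3)−T(19): -16≡10 → K
Z(25)−B(1): 24 → Y
K(10)−W(22): -12≡14 → O
Q(16)−D(3): 13 → N
C(2)−T(19): -17≡9 → J
U(20)−B(1): 19 → T
Q(16)−W(22): -6≡20 → U
I(8)−D(3): 5 → F
Y(24)−T(19): 5 → F

IDWTEONKYONJTUFF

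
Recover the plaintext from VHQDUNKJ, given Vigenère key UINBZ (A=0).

Repeat the key across the ciphertext: UINBZUIN
V(21)−U(20): 1 → B
H(7)−I(8): -1≡25 → Z
Q(16)−N(13): 3 → D
D(3)−B(1): 2 → C
U(20)−Z(25): -5≡21 → V
N(13)−U(20): -7≡19 → T
K(10)−I(8): 2 → C
J(9)−N(13): -4≡22 → W

BZDCVTCW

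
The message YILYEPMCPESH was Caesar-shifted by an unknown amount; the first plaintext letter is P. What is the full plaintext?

From the crib: Y(24)−P(15)=9, so the shift is 9.
Subtract 9 from each ciphertext letter:
Y(24): 24−9=15 → P
I(8): 8−9=-1≡25 → Z
L(11): 11−9=2 → C
Y(24): 24−9=15 → P
E(4): 4−9=-5≡21 → V
P(15): 15−9=6 → G
M(12): 12−9=3 → D
C(2): 2−9=-7≡19 → T
P(15): 15−9=6 → G
E(4): 4−9=-5≡21 → V
S(18): 18−9=9 → J
H(7): 7−9=-2≡24 → Y

PZCPVGDTGVJY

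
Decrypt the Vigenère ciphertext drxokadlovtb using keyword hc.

Repeat the key across the ciphertext: hchchchchchc
d(3)−h(7): -4≡22 → w
r(17)−c(2): 15 → p
x(23)−h(7): 16 → q
o(14)−c(2): 12 → m
k(10)−h(7): 3 → d
a(0)−c(2): -2≡24 → y
d(3)−h(7): -4≡22 → w
l(11)−c(2): 9 → j
o(14)−h(7): 7 → h
v(21)−c(2): 19 → t
t(19)−h(7): 12 → m
b(1)−c(2): -1≡25 → z

wpqmdywjhtmz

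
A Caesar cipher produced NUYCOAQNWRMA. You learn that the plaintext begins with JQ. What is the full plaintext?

From the crib: N(13)−J(9)=4, so the shift is 4.
Subtract 4 from each ciphertext letter:
N(13): 13−4=9 → J
U(20): 20−4=16 → Q
Y(24): 24−4=20 → U
C(2): 2−4=-2≡24 → Y
O(14): 14−4=10 → K
A(0): 0−4=-4≡22 → W
Q(16): 16−4=12 → M
N(13): 13−4=9 → J
W(22): 22−4=18 → S
R(17): 17−4=13 → N
M(12): 12−4=8 → I
A(0): 0−4=-4≡22 → W

JQUYKWMJSNIW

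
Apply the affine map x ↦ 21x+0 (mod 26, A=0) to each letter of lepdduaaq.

l(11): 21·11+0=231≡23 → x
e(4): 21·4+0=84≡6 → g
p(15): 21·15+0=315≡3 → d
d(3): 21·3+0=63≡11 → l
d(3): 21·3+0=63≡11 → l
u(20): 21·20+0=420≡4 → e
a(0): 21·0+0=0 → a
a(0): 21·0+0=0 → a
q(16): 21·16+0=336≡24 → y

xgdlleaay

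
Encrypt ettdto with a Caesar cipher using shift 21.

zooyoj

e(4): 4+21=25 → z
t(19): 19+21=40≡14 → o
t(19): 19+21=40≡14 → o
d(3): 3+21=24 → y
t(19): 19+21=40≡14 → o
o(14): 14+21=35≡9 → j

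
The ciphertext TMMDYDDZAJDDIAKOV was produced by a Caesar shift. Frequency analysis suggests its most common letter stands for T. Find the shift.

The most frequent ciphertext letter is D (appears 5 times).
D is position 3; T is position 19.
Shift = -16≡10.

10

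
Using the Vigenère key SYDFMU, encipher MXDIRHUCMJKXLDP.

EVGNDBMAPOWRDBS

Repeat the key across the message: SYDFMUSYDFMUSYD
M(12)+S(18): 30≡4 → E
X(23)+Y(24): 47≡21 → V
D(3)+D(3): 6 → G
I(8)+F(5): 13 → N
R(17)+M(12): 29≡3 → D
H(7)+U(20): 27≡1 → B
U(20)+S(18): 38≡12 → M
C(2)+Y(24): 26≡0 → A
M(12)+D(3): 15 → P
J(9)+F(5): 14 → O
K(10)+M(12): 22 → W
X(23)+U(20): 43≡17 → R
L(11)+S(18): 29≡3 → D
D(3)+Y(24): 27≡1 → B
P(15)+D(3): 18 → S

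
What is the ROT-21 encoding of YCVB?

TXQW

Y(24): 24+21=45≡19 → T
C(2): 2+21=23 → X
V(21): 21+21=42≡16 → Q
B(1): 1+21=22 → W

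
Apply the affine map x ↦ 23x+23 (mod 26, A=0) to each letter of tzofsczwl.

sahivrajq

t(19): 23·19+23=460≡18 → s
z(25): 23·25+23=598≡0 → a
o(14): 23·14+23=345≡7 → h
f(5): 23·5+23=138≡8 → i
s(18): 23·18+23=437≡21 → v
c(2): 23·2+23=69≡17 → r
z(25): 23·25+23=598≡0 → a
w(22): 23·22+23=529≡9 → j
l(11): 23·11+23=276≡16 → q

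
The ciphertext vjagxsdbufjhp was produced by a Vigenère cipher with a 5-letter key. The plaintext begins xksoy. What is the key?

Subtract each crib letter from the matching ciphertext letter (mod 26):
v(21)−x(23)=-2≡24 → y
j(9)−k(10)=-1≡25 → z
a(0)−s(18)=-18≡8 → i
g(6)−o(14)=-8≡18 → s
x(23)−y(24)=-1≡25 → z

yzisz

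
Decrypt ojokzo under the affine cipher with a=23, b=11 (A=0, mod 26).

zszjez

The inverse of 23 mod 26 is 17, since 23·17=391≡1. Apply D(y)=17·(y−11) mod 26:
o(14): 17·(14−11)=51≡25 → z
j(9): 17·(9−11)=-34≡18 → s
o(14): 17·(14−11)=51≡25 → z
k(10): 17·(10−11)=-17≡9 → j
z(25): 17·(25−11)=238≡4 → e
o(14): 17·(14−11)=51≡25 → z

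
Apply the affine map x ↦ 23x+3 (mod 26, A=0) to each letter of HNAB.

H(7): 23·7+3=164≡8 → I
N(13): 23·13+3=302≡16 → Q
A(0): 23·0+3=3 → D
B(1): 23·1+3=26≡0 → A

IQDA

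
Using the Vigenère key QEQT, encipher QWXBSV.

Repeat the key across the message: QEQTQE
Q(16)+Q(16): 32≡6 → G
W(22)+E(4): 26≡0 → A
X(23)+Q(16): 39≡13 → N
B(1)+T(19): 20 → U
S(18)+Q(16): 34≡8 → I
V(21)+E(4): 25 → Z

GANUIZ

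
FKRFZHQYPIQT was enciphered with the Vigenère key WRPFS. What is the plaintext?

JTCAHLZJKQUC

Repeat the key across the ciphertext: WRPFSWRPFSWR
F(5)−W(22): -17≡9 → J
K(10)−R(17): -7≡19 → T
R(17)−P(15): 2 → C
F(5)−F(5): 0 → A
Z(25)−S(18): 7 → H
H(7)−W(22): -15≡11 → L
Q(16)−R(17): -1≡25 → Z
Y(24)−P(15): 9 → J
P(15)−F(5): 10 → K
I(8)−S(18): -10≡16 → Q
Q(16)−W(22): -6≡20 → U
T(19)−R(17): 2 → C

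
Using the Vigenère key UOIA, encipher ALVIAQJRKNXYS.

Repeat the key across the message: UOIAUOIAUOIAU
A(0)+U(20): 20 → U
L(11)+O(14): 25 → Z
V(21)+I(8): 29≡3 → D
I(8)+A(0): 8 → I
A(0)+U(20): 20 → U
Q(16)+O(14): 30≡4 → E
J(9)+I(8): 17 → R
R(17)+A(0): 17 → R
K(10)+U(20): 30≡4 → E
N(13)+O(14): 27≡1 → B
X(23)+I(8): 31≡5 → F
Y(24)+A(0): 24 → Y
S(18)+U(20): 38≡12 → M

UZDIUERREBFYM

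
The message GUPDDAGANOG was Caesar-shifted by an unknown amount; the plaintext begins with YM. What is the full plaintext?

YMHVVSYSFGY

From the crib: G(6)−Y(24)=-18≡8, so the shift is 8.
Subtract 8 from each ciphertext letter:
G(6): 6−8=-2≡24 → Y
U(20): 20−8=12 → M
P(15): 15−8=7 → H
D(3): 3−8=-5≡21 → V
D(3): 3−8=-5≡21 → V
A(0): 0−8=-8≡18 → S
G(6): 6−8=-2≡24 → Y
A(0): 0−8=-8≡18 → S
N(13): 13−8=5 → F
O(14): 14−8=6 → G
G(6): 6−8=-2≡24 → Y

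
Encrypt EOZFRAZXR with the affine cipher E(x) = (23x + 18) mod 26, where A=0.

E(4): 23·4+18=110≡6 → G
O(14): 23·14+18=340≡2 → C
Z(25): 23·25+18=593≡21 → V
F(5): 23·5+18=133≡3 → D
R(17): 23·17+18=409≡19 → T
A(0): 23·0+18=18 → S
Z(25): 23·25+18=593≡21 → V
X(23): 23·23+18=547≡1 → B
R(17): 23·17+18=409≡19 → T

GCVDTSVBT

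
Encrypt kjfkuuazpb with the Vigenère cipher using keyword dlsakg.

nuxkeadkhb

Repeat the key across the message: dlsakgdlsa
k(10)+d(3): 13 → n
j(9)+l(11): 20 → u
f(5)+s(18): 23 → x
k(10)+a(0): 10 → k
u(20)+k(10): 30≡4 → e
u(20)+g(6): 26≡0 → a
a(0)+d(3): 3 → d
z(25)+l(11): 36≡10 → k
p(15)+s(18): 33≡7 → h
b(1)+a(0): 1 → b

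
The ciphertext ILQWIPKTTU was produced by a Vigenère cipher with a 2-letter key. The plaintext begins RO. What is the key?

RX

Subtract each crib letter from the matching ciphertext letter (mod 26):
I(8)−R(17)=-9≡17 → R
L(11)−O(14)=-3≡23 → X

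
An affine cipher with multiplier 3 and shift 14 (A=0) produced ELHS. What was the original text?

The inverse of 3 mod 26 is 9, since 3·9=27≡1. Apply D(y)=9·(y−14) mod 26:
E(4): 9·(4−14)=-90≡14 → O
L(11): 9·(11−14)=-27≡25 → Z
H(7): 9·(7−14)=-63≡15 → P
S(18): 9·(18−14)=36≡10 → K

OZPK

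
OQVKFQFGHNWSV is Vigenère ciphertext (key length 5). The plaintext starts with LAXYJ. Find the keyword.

Subtract each crib letter from the matching ciphertext letter (mod 26):
O(14)−L(11)=3 → D
Q(16)−A(0)=16 → Q
V(21)−X(23)=-2≡24 → Y
K(10)−Y(24)=-14≡12 → M
F(5)−J(9)=-4≡22 → W

DQYMW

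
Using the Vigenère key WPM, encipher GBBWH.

CQNSW

Repeat the key across the message: WPMWP
G(6)+W(22): 28≡2 → C
B(1)+P(15): 16 → Q
B(1)+M(12): 13 → N
W(22)+W(22): 44≡18 → S
H(7)+P(15): 22 → W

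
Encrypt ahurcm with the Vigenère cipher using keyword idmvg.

Repeat the key across the message: idmvgi
a(0)+i(8): 8 → i
h(7)+d(3): 10 → k
u(20)+m(12): 32≡6 → g
r(17)+v(21): 38≡12 → m
c(2)+g(6): 8 → i
m(12)+i(8): 20 → u

ikgmiu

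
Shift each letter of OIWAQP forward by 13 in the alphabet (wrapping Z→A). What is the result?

BVJNDC

O(14): 14+13=27≡1 → B
I(8): 8+13=21 → V
W(22): 22+13=35≡9 → J
A(0): 0+13=13 → N
Q(16): 16+13=29≡3 → D
P(15): 15+13=28≡2 → C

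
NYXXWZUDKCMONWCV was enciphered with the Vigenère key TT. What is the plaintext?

Repeat the key across the ciphertext: TTTTTTTTTTTTTTTT
N(13)−T(19): -6≡20 → U
Y(24)−T(19): 5 → F
X(23)−T(19): 4 → E
X(23)−T(19): 4 → E
W(22)−T(19): 3 → D
Z(25)−T(19): 6 → G
U(20)−T(19): 1 → B
D(3)−T(19): -16≡10 → K
K(10)−T(19): -9≡17 → R
C(2)−T(19): -17≡9 → J
M(12)−T(19): -7≡19 → T
O(14)−T(19): -5≡21 → V
N(13)−T(19): -6≡20 → U
W(22)−T(19): 3 → D
C(2)−T(19): -17≡9 → J
V(21)−T(19): 2 → C

UFEEDGBKRJTVUDJC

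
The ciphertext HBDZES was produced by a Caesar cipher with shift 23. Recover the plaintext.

H(7): 7−23=-16≡10 → K
B(1): 1−23=-22≡4 → E
D(3): 3−23=-20≡6 → G
Z(25): 25−23=2 → C
E(4): 4−23=-19≡7 → H
S(18): 18−23=-5≡21 → V

KEGCHV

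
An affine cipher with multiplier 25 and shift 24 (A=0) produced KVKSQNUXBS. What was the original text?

ODOGILEBXG

The inverse of 25 mod 26 is 25, since 25·25=625≡1. Apply D(y)=25·(y−24) mod 26:
K(10): 25·(10−24)=-350≡14 → O
V(21): 25·(21−24)=-75≡3 → D
K(10): 25·(10−24)=-350≡14 → O
S(18): 25·(18−24)=-150≡6 → G
Q(16): 25·(16−24)=-200≡8 → I
N(13): 25·(13−24)=-275≡11 → L
U(20): 25·(20−24)=-100≡4 → E
X(23): 25·(23−24)=-25≡1 → B
B(1): 25·(1−24)=-575≡23 → X
S(18): 25·(18−24)=-150≡6 → G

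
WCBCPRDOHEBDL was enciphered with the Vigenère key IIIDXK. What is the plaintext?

Repeat the key across the ciphertext: IIIDXKIIIDXKI
W(22)−I(8): 14 → O
C(2)−I(8): -6≡20 → U
B(1)−I(8): -7≡19 → T
C(2)−D(3): -1≡25 → Z
P(15)−X(23): -8≡18 → S
R(17)−K(10): 7 → H
D(3)−I(8): -5≡21 → V
O(14)−I(8): 6 → G
H(7)−I(8): -1≡25 → Z
E(4)−D(3): 1 → B
B(1)−X(23): -22≡4 → E
D(3)−K(10): -7≡19 → T
L(11)−I(8): 3 → D

OUTZSHVGZBETD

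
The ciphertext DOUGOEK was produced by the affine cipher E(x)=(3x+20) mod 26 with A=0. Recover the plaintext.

The inverse of 3 mod 26 is 9, since 3·9=27≡1. Apply D(y)=9·(y−20) mod 26:
D(3): 9·(3−20)=-153≡3 → D
O(14): 9·(14−20)=-54≡24 → Y
U(20): 9·(20−20)=0 → A
G(6): 9·(6−20)=-126≡4 → E
O(14): 9·(14−20)=-54≡24 → Y
E(4): 9·(4−20)=-144≡12 → M
K(10): 9·(10−20)=-90≡14 → O

DYAEYMO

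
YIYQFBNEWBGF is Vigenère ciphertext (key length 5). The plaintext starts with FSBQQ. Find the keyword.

Subtract each crib letter from the matching ciphertext letter (mod 26):
Y(24)−F(5)=19 → T
I(8)−S(18)=-10≡16 → Q
Y(24)−B(1)=23 → X
Q(16)−Q(16)=0 → A
F(5)−Q(16)=-11≡15 → P

TQXAP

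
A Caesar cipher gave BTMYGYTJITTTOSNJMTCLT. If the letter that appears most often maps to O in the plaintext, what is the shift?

The most frequent ciphertext letter is T (appears 7 times).
T is position 19; O is position 14.
Shift = 5.

5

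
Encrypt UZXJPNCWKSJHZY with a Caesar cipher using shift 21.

U(20): 20+21=41≡15 → P
Z(25): 25+21=46≡20 → U
X(23): 23+21=44≡18 → S
J(9): 9+21=30≡4 → E
P(15): 15+21=36≡10 → K
N(13): 13+21=34≡8 → I
C(2): 2+21=23 → X
W(22): 22+21=43≡17 → R
K(10): 10+21=31≡5 → F
S(18): 18+21=39≡13 → N
J(9): 9+21=30≡4 → E
H(7): 7+21=28≡2 → C
Z(25): 25+21=46≡20 → U
Y(24): 24+21=45≡19 → T

PUSEKIXRFNECUT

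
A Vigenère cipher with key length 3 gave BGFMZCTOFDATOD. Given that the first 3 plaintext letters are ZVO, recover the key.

Subtract each crib letter from the matching ciphertext letter (mod 26):
B(1)−Z(25)=-24≡2 → C
G(6)−V(21)=-15≡11 → L
F(5)−O(14)=-9≡17 → R

CLR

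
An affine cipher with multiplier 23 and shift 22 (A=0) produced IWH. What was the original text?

WAF

The inverse of 23 mod 26 is 17, since 23·17=391≡1. Apply D(y)=17·(y−22) mod 26:
I(8): 17·(8−22)=-238≡22 → W
W(22): 17·(22−22)=0 → A
H(7): 17·(7−22)=-255≡5 → F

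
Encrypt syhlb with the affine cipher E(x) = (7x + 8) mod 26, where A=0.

eufhp

s(18): 7·18+8=134≡4 → e
y(24): 7·24+8=176≡20 → u
h(7): 7·7+8=57≡5 → f
l(11): 7·11+8=85≡7 → h
b(1): 7·1+8=15 → p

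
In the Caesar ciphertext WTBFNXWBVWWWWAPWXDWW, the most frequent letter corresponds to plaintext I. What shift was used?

The most frequent ciphertext letter is W (appears 9 times).
W is position 22; I is position 8.
Shift = 14.

14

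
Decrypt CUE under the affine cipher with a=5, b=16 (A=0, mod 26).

The inverse of 5 mod 26 is 21, since 5·21=105≡1. Apply D(y)=21·(y−16) mod 26:
C(2): 21·(2−16)=-294≡18 → S
U(20): 21·(20−16)=84≡6 → G
E(4): 21·(4−16)=-252≡8 → I

SGI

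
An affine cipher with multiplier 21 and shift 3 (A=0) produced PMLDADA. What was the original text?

ITOALAL

The inverse of 21 mod 26 is 5, since 21·5=105≡1. Apply D(y)=5·(y−3) mod 26:
P(15): 5·(15−3)=60≡8 → I
M(12): 5·(12−3)=45≡19 → T
L(11): 5·(11−3)=40≡14 → O
D(3): 5·(3−3)=0 → A
A(0): 5·(0−3)=-15≡11 → L
D(3): 5·(3−3)=0 → A
A(0): 5·(0−3)=-15≡11 → L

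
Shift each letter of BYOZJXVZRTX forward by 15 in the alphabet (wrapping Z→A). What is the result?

QNDOYMKOGIM

B(1): 1+15=16 → Q
Y(24): 24+15=39≡13 → N
O(14): 14+15=29≡3 → D
Z(25): 25+15=40≡14 → O
J(9): 9+15=24 → Y
X(23): 23+15=38≡12 → M
V(21): 21+15=36≡10 → K
Z(25): 25+15=40≡14 → O
R(17): 17+15=32≡6 → G
T(19): 19+15=34≡8 → I
X(23): 23+15=38≡12 → M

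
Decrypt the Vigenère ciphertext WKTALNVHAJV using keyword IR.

Repeat the key across the ciphertext: IRIRIRIRIRI
W(22)−I(8): 14 → O
K(10)−R(17): -7≡19 → T
T(19)−I(8): 11 → L
A(0)−R(17): -17≡9 → J
L(11)−I(8): 3 → D
N(13)−R(17): -4≡22 → W
V(21)−I(8): 13 → N
H(7)−R(17): -10≡16 → Q
A(0)−I(8): -8≡18 → S
J(9)−R(17): -8≡18 → S
V(21)−I(8): 13 → N

OTLJDWNQSSN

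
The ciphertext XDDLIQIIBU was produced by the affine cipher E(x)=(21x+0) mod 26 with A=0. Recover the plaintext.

The inverse of 21 mod 26 is 5, since 21·5=105≡1. Apply D(y)=5·(y−0) mod 26:
X(23): 5·(23−0)=115≡11 → L
D(3): 5·(3−0)=15 → P
D(3): 5·(3−0)=15 → P
L(11): 5·(11−0)=55≡3 → D
I(8): 5·(8−0)=40≡14 → O
Q(16): 5·(16−0)=80≡2 → C
I(8): 5·(8−0)=40≡14 → O
I(8): 5·(8−0)=40≡14 → O
B(1): 5·(1−0)=5 → F
U(20): 5·(20−0)=100≡22 → W

LPPDOCOOFW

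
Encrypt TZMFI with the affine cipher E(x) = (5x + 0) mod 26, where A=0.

RVIZO

T(19): 5·19+0=95≡17 → R
Z(25): 5·25+0=125≡21 → V
M(12): 5·12+0=60≡8 → I
F(5): 5·5+0=25 → Z
I(8): 5·8+0=40≡14 → O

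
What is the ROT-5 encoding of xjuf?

cozk

x(23): 23+5=28≡2 → c
j(9): 9+5=14 → o
u(20): 20+5=25 → z
f(5): 5+5=10 → k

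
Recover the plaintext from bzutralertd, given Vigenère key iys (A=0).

Repeat the key across the ciphertext: iysiysiysiy
b(1)−i(8): -7≡19 → t
z(25)−y(24): 1 → b
u(20)−s(18): 2 → c
t(19)−i(8): 11 → l
r(17)−y(24): -7≡19 → t
a(0)−s(18): -18≡8 → i
l(11)−i(8): 3 → d
e(4)−y(24): -20≡6 → g
r(17)−s(18): -1≡25 → z
t(19)−i(8): 11 → l
d(3)−y(24): -21≡5 → f

tbcltidgzlf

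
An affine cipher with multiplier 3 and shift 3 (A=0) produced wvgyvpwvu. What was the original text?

pgbhgepgx

The inverse of 3 mod 26 is 9, since 3·9=27≡1. Apply D(y)=9·(y−3) mod 26:
w(22): 9·(22−3)=171≡15 → p
v(21): 9·(21−3)=162≡6 → g
g(6): 9·(6−3)=27≡1 → b
y(24): 9·(24−3)=189≡7 → h
v(21): 9·(21−3)=162≡6 → g
p(15): 9·(15−3)=108≡4 → e
w(22): 9·(22−3)=171≡15 → p
v(21): 9·(21−3)=162≡6 → g
u(20): 9·(20−3)=153≡23 → x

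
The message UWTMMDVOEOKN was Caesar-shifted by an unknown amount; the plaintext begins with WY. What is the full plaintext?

WYVOOFXQGQMP

From the crib: U(20)−W(22)=-2≡24, so the shift is 24.
Subtract 24 from each ciphertext letter:
U(20): 20−24=-4≡22 → W
W(22): 22−24=-2≡24 → Y
T(19): 19−24=-5≡21 → V
M(12): 12−24=-12≡14 → O
M(12): 12−24=-12≡14 → O
D(3): 3−24=-21≡5 → F
V(21): 21−24=-3≡23 → X
O(14): 14−24=-10≡16 → Q
E(4): 4−24=-20≡6 → G
O(14): 14−24=-10≡16 → Q
K(10): 10−24=-14≡12 → M
N(13): 13−24=-11≡15 → P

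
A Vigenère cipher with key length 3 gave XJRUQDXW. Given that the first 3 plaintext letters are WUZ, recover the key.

Subtract each crib letter from the matching ciphertext letter (mod 26):
X(23)−W(22)=1 → B
J(9)−U(20)=-11≡15 → P
R(17)−Z(25)=-8≡18 → S

BPS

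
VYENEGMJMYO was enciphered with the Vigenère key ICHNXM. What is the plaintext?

Repeat the key across the ciphertext: ICHNXMICHNX
V(21)−I(8): 13 → N
Y(24)−C(2): 22 → W
E(4)−H(7): -3≡23 → X
N(13)−N(13): 0 → A
E(4)−X(23): -19≡7 → H
G(6)−M(12): -6≡20 → U
M(12)−I(8): 4 → E
J(9)−C(2): 7 → H
M(12)−H(7): 5 → F
Y(24)−N(13): 11 → L
O(14)−X(23): -9≡17 → R

NWXAHUEHFLR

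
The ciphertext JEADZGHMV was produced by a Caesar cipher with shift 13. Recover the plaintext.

J(9): 9−13=-4≡22 → W
E(4): 4−13=-9≡17 → R
A(0): 0−13=-13≡13 → N
D(3): 3−13=-10≡16 → Q
Z(25): 25−13=12 → M
G(6): 6−13=-7≡19 → T
H(7): 7−13=-6≡20 → U
M(12): 12−13=-1≡25 → Z
V(21): 21−13=8 → I

WRNQMTUZI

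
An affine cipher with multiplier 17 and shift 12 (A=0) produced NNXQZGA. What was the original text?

The inverse of 17 mod 26 is 23, since 17·23=391≡1. Apply D(y)=23·(y−12) mod 26:
N(13): 23·(13−12)=23 → X
N(13): 23·(13−12)=23 → X
X(23): 23·(23−12)=253≡19 → T
Q(16): 23·(16−12)=92≡14 → O
Z(25): 23·(25−12)=299≡13 → N
G(6): 23·(6−12)=-138≡18 → S
A(0): 23·(0−12)=-276≡10 → K

XXTONSK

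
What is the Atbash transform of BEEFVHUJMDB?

B(1) → Y(24)
E(4) → V(21)
E(4) → V(21)
F(5) → U(20)
V(21) → E(4)
H(7) → S(18)
U(20) → F(5)
J(9) → Q(16)
M(12) → N(13)
D(3) → W(22)
B(1) → Y(24)

YVVUESFQNWY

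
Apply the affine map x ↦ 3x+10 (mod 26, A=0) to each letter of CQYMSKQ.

QGEUMOG

C(2): 3·2+10=16 → Q
Q(16): 3·16+10=58≡6 → G
Y(24): 3·24+10=82≡4 → E
M(12): 3·12+10=46≡20 → U
S(18): 3·18+10=64≡12 → M
K(10): 3·10+10=40≡14 → O
Q(16): 3·16+10=58≡6 → G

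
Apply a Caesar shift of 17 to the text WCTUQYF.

NTKLHPW

W(22): 22+17=39≡13 → N
C(2): 2+17=19 → T
T(19): 19+17=36≡10 → K
U(20): 20+17=37≡11 → L
Q(16): 16+17=33≡7 → H
Y(24): 24+17=41≡15 → P
F(5): 5+17=22 → W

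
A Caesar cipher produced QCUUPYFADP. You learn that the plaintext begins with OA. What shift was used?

2

From the crib: Q(16)−O(14)=2, so the shift is 2.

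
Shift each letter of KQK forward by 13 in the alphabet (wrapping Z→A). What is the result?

K(10): 10+13=23 → X
Q(16): 16+13=29≡3 → D
K(10): 10+13=23 → X

XDX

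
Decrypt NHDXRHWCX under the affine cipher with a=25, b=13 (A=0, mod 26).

The inverse of 25 mod 26 is 25, since 25·25=625≡1. Apply D(y)=25·(y−13) mod 26:
N(13): 25·(13−13)=0 → A
H(7): 25·(7−13)=-150≡6 → G
D(3): 25·(3−13)=-250≡10 → K
X(23): 25·(23−13)=250≡16 → Q
R(17): 25·(17−13)=100≡22 → W
H(7): 25·(7−13)=-150≡6 → G
W(22): 25·(22−13)=225≡17 → R
C(2): 25·(2−13)=-275≡11 → L
X(23): 25·(23−13)=250≡16 → Q

AGKQWGRLQ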